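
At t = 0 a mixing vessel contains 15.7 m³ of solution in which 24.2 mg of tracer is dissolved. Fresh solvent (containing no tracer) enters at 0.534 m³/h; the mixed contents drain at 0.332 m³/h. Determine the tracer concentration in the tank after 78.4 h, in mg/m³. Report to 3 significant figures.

Let m(t) be the amount of tracer. Volume: V(t) = V₀ + (Q_in − Q_out) t = 15.7 + 0.20200 t; V(78.4) = 31.537 m³.
Solute balance: dm/dt = 0 − Q_out C = −Q_out m/V(t).
dm/m = −Q_out dt/(V₀ + 0.20200 t); integrating gives ln(m/m₀) = −(Q_out/(Q_in−Q_out)) ln(V/V₀).
m = m₀ (V₀/V)^(Q_out/(Q_in−Q_out)) = 24.2 × (15.7/31.537)^(1.6436) = 7.6904 mg.
C = m/V = 7.6904/31.537 = 0.24386 mg/m³.

0.244 mg/m³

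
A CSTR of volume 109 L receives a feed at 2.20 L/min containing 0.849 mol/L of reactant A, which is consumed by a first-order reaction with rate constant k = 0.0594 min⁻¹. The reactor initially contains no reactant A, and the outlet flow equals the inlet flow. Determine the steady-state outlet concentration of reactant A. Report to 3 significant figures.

0.215 mol/L

Species balance: V dC/dt = Q C_in − Q C − k V C.
Steady state (dC/dt = 0): C_ss = Q C_in/(Q + kV) = C_in/(1 + kV/Q).
C_ss = 2.20·0.849/(2.20 + 0.0594·109) = 1.8678/8.6746 = 0.21532 mol/L.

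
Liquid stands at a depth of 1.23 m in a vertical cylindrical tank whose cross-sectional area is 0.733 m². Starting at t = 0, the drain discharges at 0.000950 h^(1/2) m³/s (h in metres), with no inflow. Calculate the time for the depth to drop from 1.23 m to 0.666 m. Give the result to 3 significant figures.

With no inflow, A dh/dt = −0.000950 √h.
Separate and integrate: 2(√h − √h₀) = −(0.000950/A) t.
t = 2A(√h₀ − √h)/0.000950 = 2·0.733·(√1.23 − √0.666)/0.000950
  = 1.4660 × (1.1091 − 0.81609) / 0.000950 = 452.09 s.

452 s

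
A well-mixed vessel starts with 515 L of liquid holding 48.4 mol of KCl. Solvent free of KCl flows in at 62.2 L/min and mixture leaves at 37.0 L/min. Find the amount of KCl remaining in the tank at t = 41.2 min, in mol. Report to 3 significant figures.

Total volume: dV/dt = Q_in − Q_out = 25.200 L/min, so V(t) = 515 + 25.200 t and V(41.2) = 1553.2 L.
No KCl enters, so dm/dt = −Q_out · (m/V).
Separate: dm/m = −Q_out dt/V(t) ⇒ ln(m/m₀) = −(Q_out/(Q_in−Q_out)) ln(V/V₀).
m = m₀ (V₀/V)^(Q_out/(Q_in−Q_out)) = 48.4 × (515/1553.2)^(1.4683) = 9.5701 mol.

9.57 mol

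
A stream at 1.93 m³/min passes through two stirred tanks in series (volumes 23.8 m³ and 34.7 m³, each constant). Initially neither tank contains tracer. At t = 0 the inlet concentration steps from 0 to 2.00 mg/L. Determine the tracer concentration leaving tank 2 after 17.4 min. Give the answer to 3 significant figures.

Species balance on tank i: dCᵢ/dt = (Cᵢ₋₁ − Cᵢ)/τᵢ with τᵢ = Vᵢ/Q.
τ₁ = 23.8/1.93 = 12.332 min; τ₂ = 34.7/1.93 = 17.979 min.
Tank 1: C₁ = C_in(1 − e^(−t/τ₁)). Tank 2 (τ₁ ≠ τ₂): C₂ = C_in[1 − (τ₁ e^(−t/τ₁) − τ₂ e^(−t/τ₂))/(τ₁ − τ₂)].
At t = 17.4: e^(−t/τ₁) = 0.24390, e^(−t/τ₂) = 0.37993.
C₂ = 2.00·[1 − (12.332·0.24390 − 17.979·0.37993)/(-5.6477)] = 2.00·0.32306 = 0.64612 mg/L.

0.646 mg/L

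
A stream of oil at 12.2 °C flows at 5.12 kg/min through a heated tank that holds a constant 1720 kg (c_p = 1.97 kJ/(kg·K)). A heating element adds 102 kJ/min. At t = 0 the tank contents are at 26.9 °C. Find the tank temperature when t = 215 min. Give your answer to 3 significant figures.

24.7 °C

M c_p dT/dt = ṁ c_p (T_in − T) + Q̇.
Rearrange: dT/dt = (T_ss − T)/τ with τ = M/ṁ = 335.94 min and T_ss = T_in + Q̇/(ṁ c_p) = 22.313 °C.
T approaches T_ss exponentially: T(t) = T_ss + (T₀ − T_ss) e^(−t/τ).
T(215) = 22.313 + (4.5874)·e^(−215/335.94) = 22.313 + (4.5874)·0.52729 = 24.732 °C.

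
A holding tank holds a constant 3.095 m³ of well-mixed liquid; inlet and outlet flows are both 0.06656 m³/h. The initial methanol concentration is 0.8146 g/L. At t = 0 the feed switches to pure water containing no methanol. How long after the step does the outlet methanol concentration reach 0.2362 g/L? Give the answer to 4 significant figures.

57.57 h

Species balance: V dC/dt = Q(C_in − C) ⇒ τ = V/Q = 46.4994 h.
C(t) = C_in + (C₀ − C_in) e^(−t/τ). Set C = 0.2362 and solve for t:
e^(−t/τ) = (C − C_in)/(C₀ − C_in) = (0.2362 − 0)/(0.8146 − 0) = 0.289958
t = −τ ln(…) = 46.4994 × 1.23802 = 57.5671 h.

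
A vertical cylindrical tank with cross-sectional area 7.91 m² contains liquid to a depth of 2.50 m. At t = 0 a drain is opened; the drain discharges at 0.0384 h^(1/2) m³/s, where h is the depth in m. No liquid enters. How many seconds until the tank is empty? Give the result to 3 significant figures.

651 s

Volume balance on the tank: A dh/dt = −0.0384 √h.
∫ h^(−1/2) dh = −(0.0384/A) ∫ dt, giving 2√h = 2√h₀ − (0.0384/A) t.
Set h = 0: 2√h₀ = (0.0384/A) t_empty ⇒ t_empty = 2A√h₀/0.0384.
t_empty = 2·7.91·√2.50/0.0384 = 15.820·1.5811/0.0384 = 651.40 s.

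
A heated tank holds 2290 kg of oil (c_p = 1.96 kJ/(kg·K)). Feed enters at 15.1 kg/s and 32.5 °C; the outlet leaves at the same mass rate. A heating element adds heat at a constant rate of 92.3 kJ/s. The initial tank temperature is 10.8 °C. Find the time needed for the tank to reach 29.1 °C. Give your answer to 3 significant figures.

Unsteady energy balance on the tank contents: M c_p dT/dt = ṁ c_p (T_in − T) + 92.3.
τ = M/ṁ = 151.66 s; T_ss = T_in + Q̇/(ṁ c_p) = 35.619 °C.
T(t) = T_ss + (T₀ − T_ss) e^(−t/τ). Set T = 29.1:
e^(−t/τ) = (29.1 − 35.619)/(10.8 − 35.619) = 0.26265
t = −151.66 · ln(0.26265) = 202.75 s.

203 s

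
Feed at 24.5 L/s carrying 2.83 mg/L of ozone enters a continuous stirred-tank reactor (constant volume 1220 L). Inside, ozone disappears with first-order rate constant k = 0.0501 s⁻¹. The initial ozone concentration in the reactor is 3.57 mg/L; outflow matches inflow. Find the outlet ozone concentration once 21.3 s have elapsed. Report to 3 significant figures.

Species balance: V dC/dt = Q C_in − Q C − k V C.
This is linear with rate a = Q/V + k = 0.070182 s⁻¹.
C_ss = Q C_in/(Q + kV) = 0.80978 mg/L; C(t) = C_ss + (C₀ − C_ss) e^(−a t).
C(21.3) = 0.80978 + (2.7602)·e^(−0.070182·21.3) = 0.80978 + (2.7602)·0.22428 = 1.4288 mg/L.

1.43 mg/L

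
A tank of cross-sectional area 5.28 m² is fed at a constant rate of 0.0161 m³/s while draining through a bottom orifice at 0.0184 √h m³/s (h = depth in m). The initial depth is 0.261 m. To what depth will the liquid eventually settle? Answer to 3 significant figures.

0.766 m

Level balance: A dh/dt = 0.0161 − 0.0184 √h. Setting dh/dt = 0:
Q_in = 0.0184 √h_ss ⇒ √h_ss = 0.0161/0.0184 = 0.87500.
h_ss = 0.87500² = 0.76562 m. (Since h₀ = 0.261 m < h_ss, the level will rise toward this value.)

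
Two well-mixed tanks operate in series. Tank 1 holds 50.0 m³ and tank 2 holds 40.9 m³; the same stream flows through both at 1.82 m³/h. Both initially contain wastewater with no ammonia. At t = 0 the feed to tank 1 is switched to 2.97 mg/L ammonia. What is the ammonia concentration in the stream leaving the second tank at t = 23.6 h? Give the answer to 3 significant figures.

Time constants: τᵢ = Vᵢ/Q for each well-mixed tank.
τ₁ = 50.0/1.82 = 27.473 h; τ₂ = 40.9/1.82 = 22.473 h.
Solving the cascade with C₁(0)=C₂(0)=0 gives C₂(t) = C_in[1 − (τ₁ e^(−t/τ₁) − τ₂ e^(−t/τ₂))/(τ₁ − τ₂)].
At t = 23.6: e^(−t/τ₁) = 0.42357, e^(−t/τ₂) = 0.34988.
C₂ = 2.97·[1 − (27.473·0.42357 − 22.473·0.34988)/(5.0000)] = 2.97·0.24523 = 0.72833 mg/L.

0.728 mg/L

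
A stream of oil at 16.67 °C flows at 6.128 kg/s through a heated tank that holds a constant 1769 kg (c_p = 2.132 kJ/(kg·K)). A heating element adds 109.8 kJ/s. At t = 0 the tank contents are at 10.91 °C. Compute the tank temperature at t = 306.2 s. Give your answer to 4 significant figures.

20.17 °C

First-law balance (no shaft work): M c_p dT/dt = ṁ c_p (T_in − T) + 109.8.
τ = M/ṁ = 288.675 s; T_ss = T_in + Q̇/(ṁ c_p) = 16.67 + 109.8/(6.128·2.132) = 25.0742 °C.
Integrating: T(t) = T_ss + (T₀ − T_ss) e^(−t/τ).
T(306.2) = 25.0742 + (-14.1642)·e^(−306.2/288.675) = 25.0742 + (-14.1642)·0.346210 = 20.1704 °C.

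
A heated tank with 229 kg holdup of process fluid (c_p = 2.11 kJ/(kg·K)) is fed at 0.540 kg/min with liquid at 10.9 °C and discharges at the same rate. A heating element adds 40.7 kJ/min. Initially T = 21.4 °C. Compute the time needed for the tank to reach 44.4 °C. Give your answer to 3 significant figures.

Unsteady energy balance on the tank contents: M c_p dT/dt = ṁ c_p (T_in − T) + 40.7.
τ = M/ṁ = 424.07 min; T_ss = T_in + Q̇/(ṁ c_p) = 46.621 °C.
T(t) = T_ss + (T₀ − T_ss) e^(−t/τ). Set T = 44.4:
e^(−t/τ) = (44.4 − 46.621)/(21.4 − 46.621) = 0.088045
t = −424.07 · ln(0.088045) = 1030.5 min.

1030 min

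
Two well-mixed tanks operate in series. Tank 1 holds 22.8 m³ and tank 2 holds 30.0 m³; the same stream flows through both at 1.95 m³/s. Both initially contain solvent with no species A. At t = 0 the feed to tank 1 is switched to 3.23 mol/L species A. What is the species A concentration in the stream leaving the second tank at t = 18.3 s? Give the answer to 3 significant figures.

Species balance on tank i: dCᵢ/dt = (Cᵢ₋₁ − Cᵢ)/τᵢ with τᵢ = Vᵢ/Q.
τ₁ = 22.8/1.95 = 11.692 s; τ₂ = 30.0/1.95 = 15.385 s.
Tank 1: C₁ = C_in(1 − e^(−t/τ₁)). Tank 2 (τ₁ ≠ τ₂): C₂ = C_in[1 − (τ₁ e^(−t/τ₁) − τ₂ e^(−t/τ₂))/(τ₁ − τ₂)].
At t = 18.3: e^(−t/τ₁) = 0.20906, e^(−t/τ₂) = 0.30437.
C₂ = 3.23·[1 − (11.692·0.20906 − 15.385·0.30437)/(-3.6923)] = 3.23·0.39380 = 1.2720 mol/L.

1.27 mol/L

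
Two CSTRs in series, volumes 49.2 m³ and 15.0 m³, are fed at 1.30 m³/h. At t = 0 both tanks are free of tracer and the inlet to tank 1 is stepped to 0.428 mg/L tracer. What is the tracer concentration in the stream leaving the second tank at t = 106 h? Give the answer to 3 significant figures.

Each tank obeys Vᵢ dCᵢ/dt = Q(Cᵢ₋₁ − Cᵢ), so τᵢ = Vᵢ/Q.
τ₁ = 49.2/1.30 = 37.846 h; τ₂ = 15.0/1.30 = 11.538 h.
Tank 1: C₁ = C_in(1 − e^(−t/τ₁)). Tank 2 (τ₁ ≠ τ₂): C₂ = C_in[1 − (τ₁ e^(−t/τ₁) − τ₂ e^(−t/τ₂))/(τ₁ − τ₂)].
At t = 106: e^(−t/τ₁) = 0.060761, e^(−t/τ₂) = 0.00010240.
C₂ = 0.428·[1 − (37.846·0.060761 − 11.538·0.00010240)/(26.308)] = 0.428·0.91263 = 0.39061 mg/L.

0.391 mg/L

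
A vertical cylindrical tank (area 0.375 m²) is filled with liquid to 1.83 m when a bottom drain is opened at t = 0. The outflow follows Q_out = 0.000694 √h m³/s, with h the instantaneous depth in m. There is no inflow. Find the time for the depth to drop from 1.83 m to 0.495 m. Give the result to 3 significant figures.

Mass balance (ρ constant): A dh/dt = −0.000694 √h.
This is separable: 2 d(√h)/dt = −0.000694/A, so √h = √h₀ − (0.000694/(2A)) t.
t = 2A(√h₀ − √h)/0.000694 = 2·0.375·(√1.83 − √0.495)/0.000694
  = 0.75000 × (1.3528 − 0.70356) / 0.000694 = 701.60 s.

702 s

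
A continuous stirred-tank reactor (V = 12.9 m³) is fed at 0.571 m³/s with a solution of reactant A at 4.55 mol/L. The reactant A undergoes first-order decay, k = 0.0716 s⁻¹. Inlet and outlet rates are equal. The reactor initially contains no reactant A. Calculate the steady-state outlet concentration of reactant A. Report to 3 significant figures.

V dC/dt = Q(C_in − C) − k V C.
Steady state (dC/dt = 0): C_ss = Q C_in/(Q + kV) = C_in/(1 + kV/Q).
C_ss = 0.571·4.55/(0.571 + 0.0716·12.9) = 2.5980/1.4946 = 1.7382 mol/L.

1.74 mol/L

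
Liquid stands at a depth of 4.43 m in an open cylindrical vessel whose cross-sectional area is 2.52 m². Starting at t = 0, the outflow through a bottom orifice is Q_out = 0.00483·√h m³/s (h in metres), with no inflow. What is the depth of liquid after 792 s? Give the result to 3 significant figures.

Volume balance on the tank: A dh/dt = −0.00483 √h.
∫ h^(−1/2) dh = −(0.00483/A) ∫ dt, giving 2√h = 2√h₀ − (0.00483/A) t.
√h = √4.43 − 0.00483·792/(2·2.52) = 2.1048 − 0.75900 = 1.3458.
h = 1.3458² = 1.8111 m.

1.81 m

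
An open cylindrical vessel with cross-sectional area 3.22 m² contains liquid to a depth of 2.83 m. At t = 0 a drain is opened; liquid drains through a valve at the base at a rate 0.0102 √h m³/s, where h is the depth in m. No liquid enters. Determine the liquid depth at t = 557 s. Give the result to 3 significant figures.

Volume balance on the tank: A dh/dt = −0.0102 √h.
This is separable: 2 d(√h)/dt = −0.0102/A, so √h = √h₀ − (0.0102/(2A)) t.
√h = √2.83 − 0.0102·557/(2·3.22) = 1.6823 − 0.88220 = 0.80006.
h = 0.80006² = 0.64009 m.

0.640 m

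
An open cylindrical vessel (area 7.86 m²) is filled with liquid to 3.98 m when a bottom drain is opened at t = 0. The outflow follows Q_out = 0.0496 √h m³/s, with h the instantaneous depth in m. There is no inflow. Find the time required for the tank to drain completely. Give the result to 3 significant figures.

A dh/dt = −Q_out = −0.0496 √h.
This is separable: 2 d(√h)/dt = −0.0496/A, so √h = √h₀ − (0.0496/(2A)) t.
Tank is empty when √h = 0: t_empty = 2A√h₀/0.0496.
t_empty = 2·7.86·√3.98/0.0496 = 15.720·1.9950/0.0496 = 632.28 s.

632 s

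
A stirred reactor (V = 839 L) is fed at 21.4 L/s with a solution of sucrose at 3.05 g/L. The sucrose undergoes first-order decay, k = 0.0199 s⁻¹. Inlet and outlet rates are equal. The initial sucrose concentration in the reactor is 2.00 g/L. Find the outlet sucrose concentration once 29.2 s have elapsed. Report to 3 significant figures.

V dC/dt = Q(C_in − C) − k V C.
This is linear with rate a = Q/V + k = 0.045407 s⁻¹.
C_ss = Q C_in/(Q + kV) = 1.7133 g/L; C(t) = C_ss + (C₀ − C_ss) e^(−a t).
C(29.2) = 1.7133 + (0.28670)·e^(−0.045407·29.2) = 1.7133 + (0.28670)·0.26557 = 1.7894 g/L.

1.79 g/L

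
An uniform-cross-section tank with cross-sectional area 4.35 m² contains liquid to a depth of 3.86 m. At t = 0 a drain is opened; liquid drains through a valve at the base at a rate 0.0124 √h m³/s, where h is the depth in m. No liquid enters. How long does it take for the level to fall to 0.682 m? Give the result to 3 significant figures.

799 s

Mass balance (ρ constant): A dh/dt = −0.0124 √h.
Separate and integrate: 2(√h − √h₀) = −(0.0124/A) t.
t = 2A(√h₀ − √h)/0.0124 = 2·4.35·(√3.86 − √0.682)/0.0124
  = 8.7000 × (1.9647 − 0.82583) / 0.0124 = 799.04 s.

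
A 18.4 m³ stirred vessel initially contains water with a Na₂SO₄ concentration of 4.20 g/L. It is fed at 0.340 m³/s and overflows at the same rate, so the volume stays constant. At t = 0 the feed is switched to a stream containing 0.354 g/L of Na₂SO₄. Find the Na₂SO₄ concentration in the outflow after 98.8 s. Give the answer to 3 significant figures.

0.974 g/L

Transient balance on the dissolved component: V dC/dt = Q(C_in − C).
Rewrite as dC/dt + C/τ = C_in/τ, τ = V/Q = 54.118 s.
Integrating: C(t) = C_in + (C₀ − C_in) e^(−t/τ).
C(98.8) = 0.354 + (4.20 − 0.354)·e^(−98.8/54.118) = 0.354 + (3.8460)·0.16111 = 0.97364 g/L.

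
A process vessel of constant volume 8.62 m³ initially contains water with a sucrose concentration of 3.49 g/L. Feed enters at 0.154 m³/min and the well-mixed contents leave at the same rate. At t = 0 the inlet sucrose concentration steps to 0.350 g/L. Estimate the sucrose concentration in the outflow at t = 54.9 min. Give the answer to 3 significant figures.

Accumulation = in − out for the solute gives V dC/dt = Q(C_in − C).
Rewrite as dC/dt + C/τ = C_in/τ, τ = V/Q = 55.974 min.
This is linear first-order; C(t) = C_in + (C₀ − C_in) e^(−t/τ).
C(54.9) = 0.350 + (3.49 − 0.350)·e^(−54.9/55.974) = 0.350 + (3.1400)·0.37501 = 1.5275 g/L.

1.53 g/L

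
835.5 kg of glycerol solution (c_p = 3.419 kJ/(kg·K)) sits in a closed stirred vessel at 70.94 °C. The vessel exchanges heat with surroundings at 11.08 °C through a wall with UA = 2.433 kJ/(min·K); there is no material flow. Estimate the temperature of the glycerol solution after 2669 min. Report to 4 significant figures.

17.24 °C

M c_p dT/dt = −UA(T − T_amb).
dT/dt = (T_ss − T)/τ with T_ss = T_amb = 11.0800 °C, τ = M c_p/UA = 835.5·3.419/2.433 = 1174.10 min.
Integrating: T(t) = T_ss + (T₀ − T_ss) e^(−t/τ).
T(2669) = 11.0800 + (59.8600)·0.102978 = 17.2443 °C.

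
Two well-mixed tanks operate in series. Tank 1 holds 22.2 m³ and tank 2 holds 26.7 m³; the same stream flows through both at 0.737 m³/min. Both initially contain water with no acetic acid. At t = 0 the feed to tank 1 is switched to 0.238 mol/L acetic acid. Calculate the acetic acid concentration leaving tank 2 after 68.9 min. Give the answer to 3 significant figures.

0.146 mol/L

Time constants: τᵢ = Vᵢ/Q for each well-mixed tank.
τ₁ = 22.2/0.737 = 30.122 min; τ₂ = 26.7/0.737 = 36.228 min.
Tank 1: C₁ = C_in(1 − e^(−t/τ₁)). Tank 2 (τ₁ ≠ τ₂): C₂ = C_in[1 − (τ₁ e^(−t/τ₁) − τ₂ e^(−t/τ₂))/(τ₁ − τ₂)].
At t = 68.9: e^(−t/τ₁) = 0.10153, e^(−t/τ₂) = 0.14929.
C₂ = 0.238·[1 − (30.122·0.10153 − 36.228·0.14929)/(-6.1058)] = 0.238·0.61510 = 0.14639 mol/L.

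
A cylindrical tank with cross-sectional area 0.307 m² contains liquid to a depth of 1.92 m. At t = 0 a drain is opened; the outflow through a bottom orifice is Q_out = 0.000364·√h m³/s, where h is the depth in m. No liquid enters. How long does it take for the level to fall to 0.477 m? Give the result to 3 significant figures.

With no inflow, A dh/dt = −0.000364 √h.
This is separable: 2 d(√h)/dt = −0.000364/A, so √h = √h₀ − (0.000364/(2A)) t.
t = 2A(√h₀ − √h)/0.000364 = 2·0.307·(√1.92 − √0.477)/0.000364
  = 0.61400 × (1.3856 − 0.69065) / 0.000364 = 1172.3 s.

1170 s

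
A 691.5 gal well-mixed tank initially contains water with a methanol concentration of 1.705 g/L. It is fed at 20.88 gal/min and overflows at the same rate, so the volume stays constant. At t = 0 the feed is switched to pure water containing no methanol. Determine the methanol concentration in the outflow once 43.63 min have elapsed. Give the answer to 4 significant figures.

0.4566 g/L

Accumulation = in − out for the solute gives V dC/dt = Q(C_in − C).
So dC/dt = (C_in − C)/τ with τ = V/Q = 691.5/20.88 = 33.1178 min.
C approaches C_in exponentially: C(t) = C_in + (C₀ − C_in) e^(−t/τ).
C(43.63) = 0 + (1.705 − 0)·e^(−43.63/33.1178) = 0 + (1.70500)·0.267826 = 0.456643 g/L.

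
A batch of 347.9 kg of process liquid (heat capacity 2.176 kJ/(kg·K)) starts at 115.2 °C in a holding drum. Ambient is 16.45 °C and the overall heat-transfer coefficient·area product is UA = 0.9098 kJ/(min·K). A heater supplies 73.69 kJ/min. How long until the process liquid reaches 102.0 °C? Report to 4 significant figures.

M c_p dT/dt = −UA(T − T_amb) + Q̇.
τ = M c_p/UA = 832.084 min; T_ss = T_amb + Q̇/UA = 16.45 + 73.69/0.9098 = 97.4458 °C.
T(t) = T_ss + (T₀ − T_ss)e^(−t/τ); set T = 102.0:
t = −τ ln[(T − T_ss)/(T₀ − T_ss)] = −832.084 · ln(0.256513) = 1132.11 min.

1132 min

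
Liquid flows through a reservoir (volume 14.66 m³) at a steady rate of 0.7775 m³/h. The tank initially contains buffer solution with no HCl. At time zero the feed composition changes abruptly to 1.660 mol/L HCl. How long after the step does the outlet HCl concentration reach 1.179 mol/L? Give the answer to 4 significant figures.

Species balance: V dC/dt = Q(C_in − C) ⇒ τ = V/Q = 18.8553 h.
C(t) = C_in + (C₀ − C_in) e^(−t/τ). Set C = 1.179 and solve for t:
e^(−t/τ) = (C − C_in)/(C₀ − C_in) = (1.179 − 1.660)/(0 − 1.660) = 0.289759
t = −τ ln(…) = 18.8553 × 1.23871 = 23.3562 h.

23.36 h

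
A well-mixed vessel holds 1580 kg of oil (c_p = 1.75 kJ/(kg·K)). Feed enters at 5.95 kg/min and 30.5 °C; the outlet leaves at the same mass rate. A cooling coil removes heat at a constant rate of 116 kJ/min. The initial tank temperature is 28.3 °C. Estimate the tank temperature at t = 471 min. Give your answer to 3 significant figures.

Heat balance on the well-mixed liquid: M c_p dT/dt = ṁ c_p (T_in − T) − 116.
Rearrange: dT/dt = (T_ss − T)/τ with τ = M/ṁ = 265.55 min and T_ss = T_in − Q̇/(ṁ c_p) = 19.360 °C.
Solution: T(t) = T_ss + (T₀ − T_ss) e^(−t/τ).
T(471) = 19.360 + (8.9405)·e^(−471/265.55) = 19.360 + (8.9405)·0.16970 = 20.877 °C.

20.9 °C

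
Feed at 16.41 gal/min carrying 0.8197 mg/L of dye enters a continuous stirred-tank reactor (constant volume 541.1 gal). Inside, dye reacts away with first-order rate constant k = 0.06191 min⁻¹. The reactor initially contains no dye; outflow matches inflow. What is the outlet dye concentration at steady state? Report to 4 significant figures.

0.2695 mg/L

Accumulation = in − out − consumed: V dC/dt = Q C_in − Q C − k V C.
At steady state: 0 = Q C_in − (Q + kV) C_ss, so C_ss = Q C_in/(Q + kV).
C_ss = 16.41·0.8197/(16.41 + 0.06191·541.1) = 13.4513/49.9095 = 0.269513 mg/L.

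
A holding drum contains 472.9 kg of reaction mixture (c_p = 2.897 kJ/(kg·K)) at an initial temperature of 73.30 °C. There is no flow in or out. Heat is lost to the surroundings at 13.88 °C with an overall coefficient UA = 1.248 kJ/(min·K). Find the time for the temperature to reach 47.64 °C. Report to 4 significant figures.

620.6 min

M c_p dT/dt = −UA(T − T_amb).
τ = M c_p/UA = 1097.75 min; T_ss = T_amb = 13.8800 °C.
T(t) = T_ss + (T₀ − T_ss)e^(−t/τ); set T = 47.64:
t = −τ ln[(T − T_ss)/(T₀ − T_ss)] = −1097.75 · ln(0.568159) = 620.617 min.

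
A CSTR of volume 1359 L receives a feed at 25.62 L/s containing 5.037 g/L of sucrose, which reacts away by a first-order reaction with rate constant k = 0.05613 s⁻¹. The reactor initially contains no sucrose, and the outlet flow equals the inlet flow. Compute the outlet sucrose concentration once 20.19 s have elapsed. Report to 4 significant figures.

Accumulation = in − out − consumed: V dC/dt = Q C_in − Q C − k V C.
dC/dt = (Q/V) C_in − (Q/V + k) C; effective rate a = Q/V + k = 0.0188521 + 0.05613 = 0.0749821 s⁻¹.
C_ss = Q C_in/(Q + kV) = 1.26641 g/L; C(t) = C_ss + (C₀ − C_ss) e^(−a t).
C(20.19) = 1.26641 + (-1.26641)·e^(−0.0749821·20.19) = 1.26641 + (-1.26641)·0.220053 = 0.987732 g/L.

0.9877 g/L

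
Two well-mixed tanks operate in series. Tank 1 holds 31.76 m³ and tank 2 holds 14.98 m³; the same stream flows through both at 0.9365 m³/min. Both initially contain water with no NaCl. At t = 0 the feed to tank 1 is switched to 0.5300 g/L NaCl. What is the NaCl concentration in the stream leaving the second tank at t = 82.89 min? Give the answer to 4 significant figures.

Species balance on tank i: dCᵢ/dt = (Cᵢ₋₁ − Cᵢ)/τᵢ with τᵢ = Vᵢ/Q.
τ₁ = 31.76/0.9365 = 33.9135 min; τ₂ = 14.98/0.9365 = 15.9957 min.
Solving the cascade with C₁(0)=C₂(0)=0 gives C₂(t) = C_in[1 − (τ₁ e^(−t/τ₁) − τ₂ e^(−t/τ₂))/(τ₁ − τ₂)].
At t = 82.89: e^(−t/τ₁) = 0.0867991, e^(−t/τ₂) = 0.00561671.
C₂ = 0.5300·[1 − (33.9135·0.0867991 − 15.9957·0.00561671)/(17.9178)] = 0.5300·0.840727 = 0.445585 g/L.

0.4456 g/L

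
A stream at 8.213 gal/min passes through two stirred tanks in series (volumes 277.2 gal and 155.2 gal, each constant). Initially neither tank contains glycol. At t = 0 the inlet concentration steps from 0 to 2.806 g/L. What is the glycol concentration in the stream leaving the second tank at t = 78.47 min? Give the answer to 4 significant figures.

Each tank obeys Vᵢ dCᵢ/dt = Q(Cᵢ₋₁ − Cᵢ), so τᵢ = Vᵢ/Q.
τ₁ = 277.2/8.213 = 33.7514 min; τ₂ = 155.2/8.213 = 18.8969 min.
Solving the cascade with C₁(0)=C₂(0)=0 gives C₂(t) = C_in[1 − (τ₁ e^(−t/τ₁) − τ₂ e^(−t/τ₂))/(τ₁ − τ₂)].
At t = 78.47: e^(−t/τ₁) = 0.0977890, e^(−t/τ₂) = 0.0157244.
C₂ = 2.806·[1 − (33.7514·0.0977890 − 18.8969·0.0157244)/(14.8545)] = 2.806·0.797814 = 2.23867 g/L.

2.239 g/L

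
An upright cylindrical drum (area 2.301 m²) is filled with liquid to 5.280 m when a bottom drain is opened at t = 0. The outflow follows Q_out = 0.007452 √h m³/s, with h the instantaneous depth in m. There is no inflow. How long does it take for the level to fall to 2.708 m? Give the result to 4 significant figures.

402.8 s

Unsteady balance on liquid volume: A dh/dt = −0.007452 √h.
∫ h^(−1/2) dh = −(0.007452/A) ∫ dt, giving 2√h = 2√h₀ − (0.007452/A) t.
t = 2A(√h₀ − √h)/0.007452 = 2·2.301·(√5.280 − √2.708)/0.007452
  = 4.60200 × (2.29783 − 1.64560) / 0.007452 = 402.783 s.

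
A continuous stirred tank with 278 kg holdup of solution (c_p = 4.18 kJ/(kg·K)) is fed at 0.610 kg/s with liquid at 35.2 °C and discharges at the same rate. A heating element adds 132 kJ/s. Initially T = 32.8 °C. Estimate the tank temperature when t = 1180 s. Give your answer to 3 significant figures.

Unsteady energy balance on the tank contents: M c_p dT/dt = ṁ c_p (T_in − T) + 132.
Rearrange: dT/dt = (T_ss − T)/τ with τ = M/ṁ = 455.74 s and T_ss = T_in + Q̇/(ṁ c_p) = 86.969 °C.
Solution: T(t) = T_ss + (T₀ − T_ss) e^(−t/τ).
T(1180) = 86.969 + (-54.169)·e^(−1180/455.74) = 86.969 + (-54.169)·0.075079 = 82.902 °C.

82.9 °C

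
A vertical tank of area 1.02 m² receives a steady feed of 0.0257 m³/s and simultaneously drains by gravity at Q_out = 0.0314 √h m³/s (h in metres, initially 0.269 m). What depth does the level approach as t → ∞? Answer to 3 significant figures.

A dh/dt = Q_in − 0.0314 √h. Steady state requires inflow = outflow:
Q_in = 0.0314 √h_ss ⇒ √h_ss = 0.0257/0.0314 = 0.81847.
h_ss = 0.81847² = 0.66990 m. (Since h₀ = 0.269 m < h_ss, the level will rise toward this value.)

0.670 m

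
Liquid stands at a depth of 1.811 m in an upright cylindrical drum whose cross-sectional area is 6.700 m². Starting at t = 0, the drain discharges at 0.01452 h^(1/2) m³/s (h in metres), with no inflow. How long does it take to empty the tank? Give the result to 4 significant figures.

A dh/dt = −Q_out = −0.01452 √h.
∫ h^(−1/2) dh = −(0.01452/A) ∫ dt, giving 2√h = 2√h₀ − (0.01452/A) t.
Tank is empty when √h = 0: t_empty = 2A√h₀/0.01452.
t_empty = 2·6.700·√1.811/0.01452 = 13.4000·1.34573/0.01452 = 1241.93 s.

1242 s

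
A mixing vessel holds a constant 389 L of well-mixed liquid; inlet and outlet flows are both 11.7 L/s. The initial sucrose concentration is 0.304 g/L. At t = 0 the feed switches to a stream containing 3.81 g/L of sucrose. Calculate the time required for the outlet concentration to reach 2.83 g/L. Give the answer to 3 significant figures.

42.4 s

Species balance: V dC/dt = Q(C_in − C) ⇒ τ = V/Q = 33.248 s.
C(t) = C_in + (C₀ − C_in) e^(−t/τ). Set C = 2.83 and solve for t:
e^(−t/τ) = (C − C_in)/(C₀ − C_in) = (2.83 − 3.81)/(0.304 − 3.81) = 0.27952
t = −τ ln(…) = 33.248 × 1.2747 = 42.380 s.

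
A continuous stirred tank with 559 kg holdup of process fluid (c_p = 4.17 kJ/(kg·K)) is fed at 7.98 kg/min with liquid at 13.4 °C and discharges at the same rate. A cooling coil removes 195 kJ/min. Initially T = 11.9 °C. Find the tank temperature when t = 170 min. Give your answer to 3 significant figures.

7.93 °C

M c_p dT/dt = ṁ c_p (T_in − T) − Q̇.
Rearrange: dT/dt = (T_ss − T)/τ with τ = M/ṁ = 70.050 min and T_ss = T_in − Q̇/(ṁ c_p) = 7.5400 °C.
Solution: T(t) = T_ss + (T₀ − T_ss) e^(−t/τ).
T(170) = 7.5400 + (4.3600)·e^(−170/70.050) = 7.5400 + (4.3600)·0.088316 = 7.9251 °C.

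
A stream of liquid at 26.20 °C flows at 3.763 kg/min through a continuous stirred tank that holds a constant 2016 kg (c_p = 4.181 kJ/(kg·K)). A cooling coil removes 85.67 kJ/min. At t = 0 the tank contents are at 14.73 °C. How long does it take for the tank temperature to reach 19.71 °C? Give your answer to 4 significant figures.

938.7 min

M c_p dT/dt = ṁ c_p (T_in − T) − Q̇.
τ = M/ṁ = 535.743 min; T_ss = T_in − Q̇/(ṁ c_p) = 20.7548 °C.
T(t) = T_ss + (T₀ − T_ss) e^(−t/τ). Set T = 19.71:
e^(−t/τ) = (19.71 − 20.7548)/(14.73 − 20.7548) = 0.173416
t = −535.743 · ln(0.173416) = 938.656 min.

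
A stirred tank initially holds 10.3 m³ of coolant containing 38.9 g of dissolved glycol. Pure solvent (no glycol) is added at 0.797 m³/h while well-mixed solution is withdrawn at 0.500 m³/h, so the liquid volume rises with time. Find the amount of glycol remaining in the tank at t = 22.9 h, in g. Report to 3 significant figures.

Total volume: dV/dt = Q_in − Q_out = 0.29700 m³/h, so V(t) = 10.3 + 0.29700 t and V(22.9) = 17.101 m³.
Solute balance: dm/dt = 0 − Q_out C = −Q_out m/V(t).
Separate: dm/m = −Q_out dt/V(t) ⇒ ln(m/m₀) = −(Q_out/(Q_in−Q_out)) ln(V/V₀).
m = m₀ (V₀/V)^(Q_out/(Q_in−Q_out)) = 38.9 × (10.3/17.101)^(1.6835) = 16.567 g.

16.6 g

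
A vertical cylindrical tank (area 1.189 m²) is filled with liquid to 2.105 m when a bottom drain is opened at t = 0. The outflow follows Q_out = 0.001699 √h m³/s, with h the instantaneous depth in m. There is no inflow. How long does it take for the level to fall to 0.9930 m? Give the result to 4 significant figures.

Accumulation of liquid (constant cross-section A): A dh/dt = −0.001699 √h.
This is separable: 2 d(√h)/dt = −0.001699/A, so √h = √h₀ − (0.001699/(2A)) t.
t = 2A(√h₀ − √h)/0.001699 = 2·1.189·(√2.105 − √0.9930)/0.001699
  = 2.37800 × (1.45086 − 0.996494) / 0.001699 = 635.955 s.

636.0 s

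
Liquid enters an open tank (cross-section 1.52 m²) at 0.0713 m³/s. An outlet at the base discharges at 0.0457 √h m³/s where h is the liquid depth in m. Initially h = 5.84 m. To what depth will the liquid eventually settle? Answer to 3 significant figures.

Level balance: A dh/dt = 0.0713 − 0.0457 √h. Setting dh/dt = 0:
Q_in = 0.0457 √h_ss ⇒ √h_ss = 0.0713/0.0457 = 1.5602.
h_ss = 1.5602² = 2.4341 m. (Since h₀ = 5.84 m > h_ss, the level will fall toward this value.)

2.43 m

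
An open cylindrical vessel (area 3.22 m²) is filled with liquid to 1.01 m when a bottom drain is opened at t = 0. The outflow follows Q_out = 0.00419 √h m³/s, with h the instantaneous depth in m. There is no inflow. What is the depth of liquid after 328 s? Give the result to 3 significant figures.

0.627 m

Unsteady balance on liquid volume: A dh/dt = −0.00419 √h.
This is separable: 2 d(√h)/dt = −0.00419/A, so √h = √h₀ − (0.00419/(2A)) t.
√h = √1.01 − 0.00419·328/(2·3.22) = 1.0050 − 0.21340 = 0.79158.
h = 0.79158² = 0.62660 m.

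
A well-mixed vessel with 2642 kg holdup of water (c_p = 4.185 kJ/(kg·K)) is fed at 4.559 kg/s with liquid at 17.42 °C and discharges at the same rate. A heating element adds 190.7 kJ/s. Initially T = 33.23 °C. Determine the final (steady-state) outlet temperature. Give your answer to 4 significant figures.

M c_p dT/dt = ṁ c_p (T_in − T) + Q̇.
At steady state dT/dt = 0 ⇒ T_ss = T_in + Q̇/(ṁ c_p) = 17.42 + 190.7/(4.559·4.185) = 27.4151 °C.

27.42 °C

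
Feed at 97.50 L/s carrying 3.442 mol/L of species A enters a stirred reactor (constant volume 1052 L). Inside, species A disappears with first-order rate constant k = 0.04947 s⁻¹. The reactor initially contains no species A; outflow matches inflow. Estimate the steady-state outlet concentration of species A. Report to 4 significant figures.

Species balance: V dC/dt = Q C_in − Q C − k V C.
Steady state (dC/dt = 0): C_ss = Q C_in/(Q + kV) = C_in/(1 + kV/Q).
C_ss = 97.50·3.442/(97.50 + 0.04947·1052) = 335.595/149.542 = 2.24415 mol/L.

2.244 mol/L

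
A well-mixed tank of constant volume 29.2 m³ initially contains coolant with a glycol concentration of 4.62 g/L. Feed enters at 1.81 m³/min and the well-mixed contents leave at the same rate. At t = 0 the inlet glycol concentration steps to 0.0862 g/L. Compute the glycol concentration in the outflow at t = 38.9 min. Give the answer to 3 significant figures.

Unsteady species balance (constant V, well mixed): V dC/dt = Q(C_in − C).
So dC/dt = (C_in − C)/τ with τ = V/Q = 29.2/1.81 = 16.133 min.
This is linear first-order; C(t) = C_in + (C₀ − C_in) e^(−t/τ).
C(38.9) = 0.0862 + (4.62 − 0.0862)·e^(−38.9/16.133) = 0.0862 + (4.5338)·0.089702 = 0.49289 g/L.

0.493 g/L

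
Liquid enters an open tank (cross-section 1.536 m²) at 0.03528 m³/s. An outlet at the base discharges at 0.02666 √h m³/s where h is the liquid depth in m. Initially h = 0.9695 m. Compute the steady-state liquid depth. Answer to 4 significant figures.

Level balance: A dh/dt = 0.03528 − 0.02666 √h. Setting dh/dt = 0:
Q_in = 0.02666 √h_ss ⇒ √h_ss = 0.03528/0.02666 = 1.32333.
h_ss = 1.32333² = 1.75120 m. (Since h₀ = 0.9695 m < h_ss, the level will rise toward this value.)

1.751 m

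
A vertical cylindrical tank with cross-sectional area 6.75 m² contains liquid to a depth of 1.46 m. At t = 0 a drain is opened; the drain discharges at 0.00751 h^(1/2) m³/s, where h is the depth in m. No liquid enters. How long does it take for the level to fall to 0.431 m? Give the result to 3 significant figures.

992 s

With no inflow, A dh/dt = −0.00751 √h.
Separate and integrate: 2(√h − √h₀) = −(0.00751/A) t.
t = 2A(√h₀ − √h)/0.00751 = 2·6.75·(√1.46 − √0.431)/0.00751
  = 13.500 × (1.2083 − 0.65651) / 0.00751 = 991.92 s.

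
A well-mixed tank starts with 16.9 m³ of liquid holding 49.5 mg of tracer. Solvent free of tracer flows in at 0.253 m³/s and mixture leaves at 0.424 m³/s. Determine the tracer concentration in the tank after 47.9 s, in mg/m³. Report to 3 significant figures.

1.10 mg/m³

Total volume: dV/dt = Q_in − Q_out = -0.17100 m³/s, so V(t) = 16.9 − 0.17100 t and V(47.9) = 8.7091 m³.
No tracer enters, so dm/dt = −Q_out · (m/V).
dm/m = −Q_out dt/(V₀ − 0.17100 t); integrating gives ln(m/m₀) = −(Q_out/(Q_in−Q_out)) ln(V/V₀).
m = m₀ (V₀/V)^(Q_out/(Q_in−Q_out)) = 49.5 × (16.9/8.7091)^(-2.4795) = 9.5657 mg.
C = m/V = 9.5657/8.7091 = 1.0984 mg/m³.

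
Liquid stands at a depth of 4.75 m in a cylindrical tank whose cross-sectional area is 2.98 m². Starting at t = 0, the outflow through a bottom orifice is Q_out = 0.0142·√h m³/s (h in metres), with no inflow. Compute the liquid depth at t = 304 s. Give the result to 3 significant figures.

With no inflow, A dh/dt = −0.0142 √h.
∫ h^(−1/2) dh = −(0.0142/A) ∫ dt, giving 2√h = 2√h₀ − (0.0142/A) t.
√h = √4.75 − 0.0142·304/(2·2.98) = 2.1794 − 0.72430 = 1.4552.
h = 1.4552² = 2.1175 m.

2.12 m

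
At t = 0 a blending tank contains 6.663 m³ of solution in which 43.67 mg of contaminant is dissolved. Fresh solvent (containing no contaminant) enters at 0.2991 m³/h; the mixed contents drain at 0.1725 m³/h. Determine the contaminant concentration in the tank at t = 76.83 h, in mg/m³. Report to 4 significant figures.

Total volume: dV/dt = Q_in − Q_out = 0.126600 m³/h, so V(t) = 6.663 + 0.126600 t and V(76.83) = 16.3897 m³.
Solute balance: dm/dt = 0 − Q_out C = −Q_out m/V(t).
Separate: dm/m = −Q_out dt/V(t) ⇒ ln(m/m₀) = −(Q_out/(Q_in−Q_out)) ln(V/V₀).
m = m₀ (V₀/V)^(Q_out/(Q_in−Q_out)) = 43.67 × (6.663/16.3897)^(1.36256) = 12.8103 mg.
C = m/V = 12.8103/16.3897 = 0.781605 mg/m³.

0.7816 mg/m³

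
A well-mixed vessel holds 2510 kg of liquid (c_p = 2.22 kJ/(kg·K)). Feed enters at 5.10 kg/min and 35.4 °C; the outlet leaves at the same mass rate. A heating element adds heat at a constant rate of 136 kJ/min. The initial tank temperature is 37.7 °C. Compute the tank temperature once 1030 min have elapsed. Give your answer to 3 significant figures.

First-law balance (no shaft work): M c_p dT/dt = ṁ c_p (T_in − T) + 136.
τ = M/ṁ = 492.16 min; T_ss = T_in + Q̇/(ṁ c_p) = 35.4 + 136/(5.10·2.22) = 47.412 °C.
Solution: T(t) = T_ss + (T₀ − T_ss) e^(−t/τ).
T(1030) = 47.412 + (-9.7120)·e^(−1030/492.16) = 47.412 + (-9.7120)·0.12334 = 46.214 °C.

46.2 °C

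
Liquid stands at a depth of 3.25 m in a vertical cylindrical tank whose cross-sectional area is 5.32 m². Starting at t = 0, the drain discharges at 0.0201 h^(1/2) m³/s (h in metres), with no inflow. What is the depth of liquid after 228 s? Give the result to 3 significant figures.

1.88 m

A dh/dt = −Q_out = −0.0201 √h.
∫ h^(−1/2) dh = −(0.0201/A) ∫ dt, giving 2√h = 2√h₀ − (0.0201/A) t.
√h = √3.25 − 0.0201·228/(2·5.32) = 1.8028 − 0.43071 = 1.3721.
h = 1.3721² = 1.8826 m.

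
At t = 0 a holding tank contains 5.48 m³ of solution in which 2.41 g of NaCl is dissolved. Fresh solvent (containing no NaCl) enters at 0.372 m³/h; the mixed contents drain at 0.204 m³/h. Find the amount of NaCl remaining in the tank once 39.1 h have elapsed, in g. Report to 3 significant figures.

0.926 g

Total volume: dV/dt = Q_in − Q_out = 0.16800 m³/h, so V(t) = 5.48 + 0.16800 t and V(39.1) = 12.049 m³.
Species balance (pure solvent in): dm/dt = −Q_out · m/V(t).
dm/m = −Q_out dt/(V₀ + 0.16800 t); integrating gives ln(m/m₀) = −(Q_out/(Q_in−Q_out)) ln(V/V₀).
m = m₀ (V₀/V)^(Q_out/(Q_in−Q_out)) = 2.41 × (5.48/12.049)^(1.2143) = 0.92583 g.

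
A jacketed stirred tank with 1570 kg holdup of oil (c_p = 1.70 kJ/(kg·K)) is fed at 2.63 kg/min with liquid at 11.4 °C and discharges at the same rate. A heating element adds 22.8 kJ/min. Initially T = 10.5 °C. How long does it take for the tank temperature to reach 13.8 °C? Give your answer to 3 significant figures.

477 min

Unsteady energy balance on the tank contents: M c_p dT/dt = ṁ c_p (T_in − T) + 22.8.
τ = M/ṁ = 596.96 min; T_ss = T_in + Q̇/(ṁ c_p) = 16.500 °C.
T(t) = T_ss + (T₀ − T_ss) e^(−t/τ). Set T = 13.8:
e^(−t/τ) = (13.8 − 16.500)/(10.5 − 16.500) = 0.44996
t = −596.96 · ln(0.44996) = 476.73 min.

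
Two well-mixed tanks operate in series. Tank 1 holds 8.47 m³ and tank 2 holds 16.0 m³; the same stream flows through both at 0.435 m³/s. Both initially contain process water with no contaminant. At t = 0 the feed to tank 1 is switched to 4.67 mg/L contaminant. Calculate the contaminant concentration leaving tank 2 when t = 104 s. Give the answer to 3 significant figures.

4.11 mg/L

Species balance on tank i: dCᵢ/dt = (Cᵢ₋₁ − Cᵢ)/τᵢ with τᵢ = Vᵢ/Q.
τ₁ = 8.47/0.435 = 19.471 s; τ₂ = 16.0/0.435 = 36.782 s.
Solving the cascade with C₁(0)=C₂(0)=0 gives C₂(t) = C_in[1 − (τ₁ e^(−t/τ₁) − τ₂ e^(−t/τ₂))/(τ₁ − τ₂)].
At t = 104: e^(−t/τ₁) = 0.0047901, e^(−t/τ₂) = 0.059161.
C₂ = 4.67·[1 − (19.471·0.0047901 − 36.782·0.059161)/(-17.310)] = 4.67·0.87968 = 4.1081 mg/L.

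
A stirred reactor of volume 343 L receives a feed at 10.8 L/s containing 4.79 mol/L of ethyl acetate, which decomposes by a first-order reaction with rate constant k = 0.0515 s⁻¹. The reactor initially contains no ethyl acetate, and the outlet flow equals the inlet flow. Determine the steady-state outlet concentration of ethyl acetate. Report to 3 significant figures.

V dC/dt = Q(C_in − C) − k V C.
At steady state: 0 = Q C_in − (Q + kV) C_ss, so C_ss = Q C_in/(Q + kV).
C_ss = 10.8·4.79/(10.8 + 0.0515·343) = 51.732/28.465 = 1.8174 mol/L.

1.82 mol/L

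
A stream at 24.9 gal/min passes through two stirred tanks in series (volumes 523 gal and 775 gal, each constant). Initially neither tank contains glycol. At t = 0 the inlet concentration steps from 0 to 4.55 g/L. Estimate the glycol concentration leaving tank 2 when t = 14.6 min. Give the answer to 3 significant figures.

Species balance on tank i: dCᵢ/dt = (Cᵢ₋₁ − Cᵢ)/τᵢ with τᵢ = Vᵢ/Q.
τ₁ = 523/24.9 = 21.004 min; τ₂ = 775/24.9 = 31.124 min.
Tank 1: C₁ = C_in(1 − e^(−t/τ₁)). Tank 2 (τ₁ ≠ τ₂): C₂ = C_in[1 − (τ₁ e^(−t/τ₁) − τ₂ e^(−t/τ₂))/(τ₁ − τ₂)].
At t = 14.6: e^(−t/τ₁) = 0.49902, e^(−t/τ₂) = 0.62558.
C₂ = 4.55·[1 − (21.004·0.49902 − 31.124·0.62558)/(-10.120)] = 4.55·0.11178 = 0.50858 g/L.

0.509 g/L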